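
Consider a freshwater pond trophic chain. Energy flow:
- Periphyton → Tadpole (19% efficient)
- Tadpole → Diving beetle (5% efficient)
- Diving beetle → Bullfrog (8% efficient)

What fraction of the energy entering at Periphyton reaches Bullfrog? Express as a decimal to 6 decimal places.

Product of link efficiencies: 0.19 × 0.05 × 0.08 = 0.00076

0.000760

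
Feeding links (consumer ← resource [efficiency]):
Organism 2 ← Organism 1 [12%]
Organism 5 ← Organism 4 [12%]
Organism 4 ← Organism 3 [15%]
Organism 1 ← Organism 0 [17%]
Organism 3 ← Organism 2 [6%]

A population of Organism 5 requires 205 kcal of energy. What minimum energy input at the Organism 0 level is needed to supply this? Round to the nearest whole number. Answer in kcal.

9304648 kcal

Cumulative transfer efficiency: 0.17 × 0.12 × 0.06 × 0.15 × 0.12 = 0.000022032
Organism 0 energy = 205 / 0.000022032 = 9304648 kcal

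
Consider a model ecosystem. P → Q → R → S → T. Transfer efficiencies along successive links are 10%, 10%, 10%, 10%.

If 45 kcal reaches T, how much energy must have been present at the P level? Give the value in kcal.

450000 kcal

Cumulative transfer efficiency: 0.1 × 0.1 × 0.1 × 0.1 = 0.0001
P energy = 45 / 0.0001 = 450000 kcal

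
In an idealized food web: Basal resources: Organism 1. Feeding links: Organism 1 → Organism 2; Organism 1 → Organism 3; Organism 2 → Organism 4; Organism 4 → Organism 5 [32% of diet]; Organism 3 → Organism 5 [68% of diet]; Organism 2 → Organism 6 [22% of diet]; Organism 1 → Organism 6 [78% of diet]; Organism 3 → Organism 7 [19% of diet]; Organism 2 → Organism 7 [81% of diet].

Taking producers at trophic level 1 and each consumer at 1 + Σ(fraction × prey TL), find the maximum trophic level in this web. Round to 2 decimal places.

3.32

Organism 2: 1 + 1 = 2
Organism 3: 1 + 1 = 2
Organism 4: 1 + 2 = 3
Organism 5: 1 + (0.32×3 + 0.68×2) = 3.32
Organism 6: 1 + (0.22×2 + 0.78×1) = 2.22
Organism 7: 1 + (0.19×2 + 0.81×2) = 3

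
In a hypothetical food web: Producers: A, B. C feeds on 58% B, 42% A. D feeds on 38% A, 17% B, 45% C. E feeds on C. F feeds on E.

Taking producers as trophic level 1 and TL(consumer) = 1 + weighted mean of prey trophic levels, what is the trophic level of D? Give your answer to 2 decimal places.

C: 1 + (0.58×1 + 0.42×1) = 2
D: 1 + (0.38×1 + 0.17×1 + 0.45×2) = 2.45
E: 1 + 2 = 3
F: 1 + 3 = 4

2.45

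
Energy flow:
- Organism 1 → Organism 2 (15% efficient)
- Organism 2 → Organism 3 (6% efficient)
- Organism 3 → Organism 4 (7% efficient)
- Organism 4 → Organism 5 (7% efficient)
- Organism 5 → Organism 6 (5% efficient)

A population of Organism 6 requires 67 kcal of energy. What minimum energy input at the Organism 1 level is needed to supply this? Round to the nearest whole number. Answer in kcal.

30385488 kcal

Cumulative transfer efficiency: 0.15 × 0.06 × 0.07 × 0.07 × 0.05 = 0.000002205
Organism 1 energy = 67 / 0.000002205 = 30385488 kcal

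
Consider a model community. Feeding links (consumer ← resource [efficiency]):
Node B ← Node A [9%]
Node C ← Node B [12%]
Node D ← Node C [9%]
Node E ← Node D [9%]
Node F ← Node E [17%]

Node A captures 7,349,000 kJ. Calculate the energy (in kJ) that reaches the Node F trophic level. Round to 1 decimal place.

109.3 kJ

Node B: 7349000 × 0.09 = 661410 kJ
Node C: 661410 × 0.12 = 79369.2 kJ
Node D: 79369.2 × 0.09 = 7143.228 kJ
Node E: 7143.228 × 0.09 = 642.89052 kJ
Node F: 642.89052 × 0.17 = 109.2913884 kJ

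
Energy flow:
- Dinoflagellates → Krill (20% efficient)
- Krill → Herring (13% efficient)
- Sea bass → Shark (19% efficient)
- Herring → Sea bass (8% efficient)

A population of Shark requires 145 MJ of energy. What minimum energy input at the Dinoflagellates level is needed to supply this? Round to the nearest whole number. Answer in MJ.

Cumulative transfer efficiency: 0.2 × 0.13 × 0.08 × 0.19 = 0.0003952
Dinoflagellates energy = 145 / 0.0003952 = 366903 MJ

366903 MJ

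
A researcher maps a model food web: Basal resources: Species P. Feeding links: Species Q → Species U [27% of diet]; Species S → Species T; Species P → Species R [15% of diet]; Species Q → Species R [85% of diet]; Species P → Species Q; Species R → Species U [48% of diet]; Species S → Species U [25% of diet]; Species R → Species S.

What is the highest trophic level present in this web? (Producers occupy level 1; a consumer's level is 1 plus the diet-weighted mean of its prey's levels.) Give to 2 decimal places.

Species Q: 1 + 1 = 2
Species R: 1 + (0.15×1 + 0.85×2) = 2.85
Species S: 1 + 2.85 = 3.85
Species T: 1 + 3.85 = 4.85
Species U: 1 + (0.25×3.85 + 0.27×2 + 0.48×2.85) = 3.8705

4.85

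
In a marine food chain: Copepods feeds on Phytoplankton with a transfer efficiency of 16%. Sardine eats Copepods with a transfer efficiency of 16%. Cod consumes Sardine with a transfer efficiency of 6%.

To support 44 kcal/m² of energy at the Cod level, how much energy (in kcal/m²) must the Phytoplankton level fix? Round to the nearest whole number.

28646 kcal/m²

Cumulative transfer efficiency: 0.16 × 0.16 × 0.06 = 0.001536
Phytoplankton energy = 44 / 0.001536 = 28646 kcal/m²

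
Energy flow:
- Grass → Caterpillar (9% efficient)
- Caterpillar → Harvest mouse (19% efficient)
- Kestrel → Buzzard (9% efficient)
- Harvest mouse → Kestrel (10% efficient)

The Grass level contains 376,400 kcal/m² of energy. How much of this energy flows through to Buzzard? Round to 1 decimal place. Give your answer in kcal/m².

57.9 kcal/m²

Caterpillar: 376400 × 0.09 = 33876 kcal/m²
Harvest mouse: 33876 × 0.19 = 6436.44 kcal/m²
Kestrel: 6436.44 × 0.1 = 643.644 kcal/m²
Buzzard: 643.644 × 0.09 = 57.92796 kcal/m²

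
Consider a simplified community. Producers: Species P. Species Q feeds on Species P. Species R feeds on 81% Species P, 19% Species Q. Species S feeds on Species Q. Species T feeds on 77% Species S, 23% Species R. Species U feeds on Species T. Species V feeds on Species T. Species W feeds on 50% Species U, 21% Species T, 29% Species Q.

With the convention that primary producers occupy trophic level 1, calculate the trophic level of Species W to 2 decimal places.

Species Q: 1 + 1 = 2
Species R: 1 + (0.81×1 + 0.19×2) = 2.19
Species S: 1 + 2 = 3
Species T: 1 + (0.77×3 + 0.23×2.19) = 3.8137
Species U: 1 + 3.8137 = 4.8137
Species V: 1 + 3.8137 = 4.8137
Species W: 1 + (0.5×4.8137 + 0.21×3.8137 + 0.29×2) = 4.787727

4.79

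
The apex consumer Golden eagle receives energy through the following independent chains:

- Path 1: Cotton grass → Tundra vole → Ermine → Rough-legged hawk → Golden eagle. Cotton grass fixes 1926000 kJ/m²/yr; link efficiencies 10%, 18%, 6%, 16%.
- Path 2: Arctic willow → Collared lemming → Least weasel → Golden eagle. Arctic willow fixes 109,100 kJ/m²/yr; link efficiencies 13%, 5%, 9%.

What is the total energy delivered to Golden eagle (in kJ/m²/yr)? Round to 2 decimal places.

Path 1: 1926000 × 0.1 × 0.18 × 0.06 × 0.16 = 332.8128 kJ/m²/yr
Path 2: 109100 × 0.13 × 0.05 × 0.09 = 63.8235 kJ/m²/yr
Total at Golden eagle: 332.8128 + 63.8235 = 396.6363 kJ/m²/yr

396.64 kJ/m²/yr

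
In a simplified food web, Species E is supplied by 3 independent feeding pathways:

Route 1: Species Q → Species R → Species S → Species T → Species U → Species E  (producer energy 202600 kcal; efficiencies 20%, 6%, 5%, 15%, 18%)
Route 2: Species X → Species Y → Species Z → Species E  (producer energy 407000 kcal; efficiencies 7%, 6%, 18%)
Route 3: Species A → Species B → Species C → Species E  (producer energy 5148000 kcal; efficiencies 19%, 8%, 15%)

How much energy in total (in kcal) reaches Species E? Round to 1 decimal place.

Route 1: 202600 × 0.2 × 0.06 × 0.05 × 0.15 × 0.18 = 3.28212 kcal
Route 2: 407000 × 0.07 × 0.06 × 0.18 = 307.692 kcal
Route 3: 5148000 × 0.19 × 0.08 × 0.15 = 11737.44 kcal
Total at Species E: 3.28212 + 307.692 + 11737.44 = 12048.41412 kcal

12048.4 kcal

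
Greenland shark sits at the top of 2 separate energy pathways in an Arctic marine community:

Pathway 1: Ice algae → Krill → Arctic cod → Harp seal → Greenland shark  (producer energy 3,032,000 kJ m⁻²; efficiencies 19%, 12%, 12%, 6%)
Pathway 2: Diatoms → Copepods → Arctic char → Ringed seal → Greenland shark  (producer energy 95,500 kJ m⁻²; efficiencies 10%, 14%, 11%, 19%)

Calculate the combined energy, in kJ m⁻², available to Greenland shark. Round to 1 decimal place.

Pathway 1: 3032000 × 0.19 × 0.12 × 0.12 × 0.06 = 497.73312 kJ m⁻²
Pathway 2: 95500 × 0.1 × 0.14 × 0.11 × 0.19 = 27.9433 kJ m⁻²
Total at Greenland shark: 497.73312 + 27.9433 = 525.67642 kJ m⁻²

525.7 kJ m⁻²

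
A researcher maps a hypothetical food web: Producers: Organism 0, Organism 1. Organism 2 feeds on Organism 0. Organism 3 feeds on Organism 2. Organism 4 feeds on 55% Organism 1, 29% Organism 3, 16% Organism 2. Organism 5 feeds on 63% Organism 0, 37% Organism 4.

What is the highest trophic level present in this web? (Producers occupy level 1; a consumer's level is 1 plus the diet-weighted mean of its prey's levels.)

Organism 2: 1 + 1 = 2
Organism 3: 1 + 2 = 3
Organism 4: 1 + (0.55×1 + 0.29×3 + 0.16×2) = 2.74
Organism 5: 1 + (0.63×1 + 0.37×2.74) = 2.6438

3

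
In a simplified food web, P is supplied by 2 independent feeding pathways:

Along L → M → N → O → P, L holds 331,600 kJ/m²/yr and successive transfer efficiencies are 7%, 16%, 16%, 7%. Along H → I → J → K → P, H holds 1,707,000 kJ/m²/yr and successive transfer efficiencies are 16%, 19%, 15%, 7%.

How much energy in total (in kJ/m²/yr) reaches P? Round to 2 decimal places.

Via L: 331600 × 0.07 × 0.16 × 0.16 × 0.07 = 41.595904 kJ/m²/yr
Via H: 1707000 × 0.16 × 0.19 × 0.15 × 0.07 = 544.8744 kJ/m²/yr
Total at P: 41.595904 + 544.8744 = 586.470304 kJ/m²/yr

586.47 kJ/m²/yr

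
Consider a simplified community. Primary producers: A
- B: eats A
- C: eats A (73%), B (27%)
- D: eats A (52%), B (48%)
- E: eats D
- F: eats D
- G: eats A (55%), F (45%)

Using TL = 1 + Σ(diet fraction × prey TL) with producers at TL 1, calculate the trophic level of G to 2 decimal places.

3.12

B: 1 + 1 = 2
C: 1 + (0.73×1 + 0.27×2) = 2.27
D: 1 + (0.52×1 + 0.48×2) = 2.48
E: 1 + 2.48 = 3.48
F: 1 + 2.48 = 3.48
G: 1 + (0.55×1 + 0.45×3.48) = 3.116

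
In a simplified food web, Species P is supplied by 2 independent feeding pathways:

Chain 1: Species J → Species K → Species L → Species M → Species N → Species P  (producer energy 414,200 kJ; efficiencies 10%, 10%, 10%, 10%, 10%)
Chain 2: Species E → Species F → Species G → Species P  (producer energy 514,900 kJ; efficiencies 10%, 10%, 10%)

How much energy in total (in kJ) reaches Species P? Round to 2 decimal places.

Chain 1: 414200 × 0.1 × 0.1 × 0.1 × 0.1 × 0.1 = 4.142 kJ
Chain 2: 514900 × 0.1 × 0.1 × 0.1 = 514.9 kJ
Total at Species P: 4.142 + 514.9 = 519.042 kJ

519.04 kJ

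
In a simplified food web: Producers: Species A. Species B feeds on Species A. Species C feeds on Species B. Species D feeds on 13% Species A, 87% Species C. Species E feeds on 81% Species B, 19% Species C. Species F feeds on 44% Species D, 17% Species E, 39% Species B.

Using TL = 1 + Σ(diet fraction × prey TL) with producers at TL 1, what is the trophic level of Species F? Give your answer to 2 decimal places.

3.97

Species B: 1 + 1 = 2
Species C: 1 + 2 = 3
Species D: 1 + (0.13×1 + 0.87×3) = 3.74
Species E: 1 + (0.81×2 + 0.19×3) = 3.19
Species F: 1 + (0.44×3.74 + 0.17×3.19 + 0.39×2) = 3.9679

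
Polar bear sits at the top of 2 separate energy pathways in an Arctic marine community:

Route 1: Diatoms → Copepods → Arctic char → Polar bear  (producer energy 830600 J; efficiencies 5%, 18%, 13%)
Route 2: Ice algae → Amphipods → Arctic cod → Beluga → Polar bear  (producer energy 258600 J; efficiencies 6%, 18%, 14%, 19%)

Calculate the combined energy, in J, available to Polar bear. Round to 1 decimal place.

Route 1: 830600 × 0.05 × 0.18 × 0.13 = 971.802 J
Route 2: 258600 × 0.06 × 0.18 × 0.14 × 0.19 = 74.290608 J
Total at Polar bear: 971.802 + 74.290608 = 1046.092608 J

1046.1 J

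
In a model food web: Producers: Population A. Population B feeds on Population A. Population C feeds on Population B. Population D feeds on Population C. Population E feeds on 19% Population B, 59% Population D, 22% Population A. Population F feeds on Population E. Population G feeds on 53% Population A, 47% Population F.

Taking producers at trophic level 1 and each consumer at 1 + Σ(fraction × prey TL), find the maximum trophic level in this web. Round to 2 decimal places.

Population B: 1 + 1 = 2
Population C: 1 + 2 = 3
Population D: 1 + 3 = 4
Population E: 1 + (0.19×2 + 0.59×4 + 0.22×1) = 3.96
Population F: 1 + 3.96 = 4.96
Population G: 1 + (0.53×1 + 0.47×4.96) = 3.8612

4.96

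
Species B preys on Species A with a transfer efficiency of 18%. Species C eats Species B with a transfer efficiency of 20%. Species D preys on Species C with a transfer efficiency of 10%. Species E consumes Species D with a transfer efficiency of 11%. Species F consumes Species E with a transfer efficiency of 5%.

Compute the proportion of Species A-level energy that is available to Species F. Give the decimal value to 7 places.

Product of link efficiencies: 0.18 × 0.2 × 0.1 × 0.11 × 0.05 = 0.0000198

0.0000198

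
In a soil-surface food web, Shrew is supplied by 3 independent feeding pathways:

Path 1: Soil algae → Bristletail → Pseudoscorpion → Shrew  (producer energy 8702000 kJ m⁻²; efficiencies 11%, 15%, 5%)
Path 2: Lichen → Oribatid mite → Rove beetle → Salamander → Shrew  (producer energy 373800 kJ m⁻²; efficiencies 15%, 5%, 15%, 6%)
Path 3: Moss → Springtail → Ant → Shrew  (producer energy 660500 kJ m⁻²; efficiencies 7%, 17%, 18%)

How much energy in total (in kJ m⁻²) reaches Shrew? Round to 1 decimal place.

8619.2 kJ m⁻²

Path 1: 8702000 × 0.11 × 0.15 × 0.05 = 7179.15 kJ m⁻²
Path 2: 373800 × 0.15 × 0.05 × 0.15 × 0.06 = 25.2315 kJ m⁻²
Path 3: 660500 × 0.07 × 0.17 × 0.18 = 1414.791 kJ m⁻²
Total at Shrew: 7179.15 + 25.2315 + 1414.791 = 8619.1725 kJ m⁻²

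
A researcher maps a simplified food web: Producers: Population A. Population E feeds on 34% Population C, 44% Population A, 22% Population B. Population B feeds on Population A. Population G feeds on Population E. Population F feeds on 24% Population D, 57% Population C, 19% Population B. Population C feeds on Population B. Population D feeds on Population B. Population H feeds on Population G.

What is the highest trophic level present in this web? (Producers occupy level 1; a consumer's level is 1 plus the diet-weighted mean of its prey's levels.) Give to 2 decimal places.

Population B: 1 + 1 = 2
Population C: 1 + 2 = 3
Population D: 1 + 2 = 3
Population E: 1 + (0.34×3 + 0.44×1 + 0.22×2) = 2.9
Population F: 1 + (0.24×3 + 0.57×3 + 0.19×2) = 3.81
Population G: 1 + 2.9 = 3.9
Population H: 1 + 3.9 = 4.9

4.90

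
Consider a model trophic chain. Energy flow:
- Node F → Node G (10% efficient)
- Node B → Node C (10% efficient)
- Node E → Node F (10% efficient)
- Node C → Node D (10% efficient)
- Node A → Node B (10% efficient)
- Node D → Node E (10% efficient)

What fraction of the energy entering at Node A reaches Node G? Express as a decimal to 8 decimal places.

0.00000100

Product of link efficiencies: 0.1 × 0.1 × 0.1 × 0.1 × 0.1 × 0.1 = 0.000001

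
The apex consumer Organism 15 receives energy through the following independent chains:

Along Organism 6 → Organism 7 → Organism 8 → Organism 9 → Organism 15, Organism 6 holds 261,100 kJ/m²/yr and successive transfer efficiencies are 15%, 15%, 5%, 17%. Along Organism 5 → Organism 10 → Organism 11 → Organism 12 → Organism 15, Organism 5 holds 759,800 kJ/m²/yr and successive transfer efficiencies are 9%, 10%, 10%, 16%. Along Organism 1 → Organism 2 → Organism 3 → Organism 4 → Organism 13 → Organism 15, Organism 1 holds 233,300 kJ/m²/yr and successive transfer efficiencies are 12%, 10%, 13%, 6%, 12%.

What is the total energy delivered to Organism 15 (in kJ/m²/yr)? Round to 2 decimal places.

161.97 kJ/m²/yr

Via Organism 6: 261100 × 0.15 × 0.15 × 0.05 × 0.17 = 49.935375 kJ/m²/yr
Via Organism 5: 759800 × 0.09 × 0.1 × 0.1 × 0.16 = 109.4112 kJ/m²/yr
Via Organism 1: 233300 × 0.12 × 0.1 × 0.13 × 0.06 × 0.12 = 2.6204256 kJ/m²/yr
Total at Organism 15: 49.935375 + 109.4112 + 2.6204256 = 161.9670006 kJ/m²/yr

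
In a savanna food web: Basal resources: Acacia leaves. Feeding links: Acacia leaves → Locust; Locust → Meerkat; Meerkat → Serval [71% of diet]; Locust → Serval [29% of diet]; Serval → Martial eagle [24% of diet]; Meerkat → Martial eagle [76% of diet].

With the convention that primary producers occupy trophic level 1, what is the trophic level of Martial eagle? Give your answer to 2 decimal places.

Locust: 1 + 1 = 2
Meerkat: 1 + 2 = 3
Serval: 1 + (0.71×3 + 0.29×2) = 3.71
Martial eagle: 1 + (0.24×3.71 + 0.76×3) = 4.1704

4.17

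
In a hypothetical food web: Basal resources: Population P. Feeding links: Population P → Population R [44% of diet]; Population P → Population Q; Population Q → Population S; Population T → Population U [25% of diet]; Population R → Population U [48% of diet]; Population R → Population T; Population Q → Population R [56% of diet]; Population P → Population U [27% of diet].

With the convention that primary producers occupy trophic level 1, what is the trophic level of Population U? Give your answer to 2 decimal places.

Population Q: 1 + 1 = 2
Population R: 1 + (0.56×2 + 0.44×1) = 2.56
Population S: 1 + 2 = 3
Population T: 1 + 2.56 = 3.56
Population U: 1 + (0.48×2.56 + 0.25×3.56 + 0.27×1) = 3.3888

3.39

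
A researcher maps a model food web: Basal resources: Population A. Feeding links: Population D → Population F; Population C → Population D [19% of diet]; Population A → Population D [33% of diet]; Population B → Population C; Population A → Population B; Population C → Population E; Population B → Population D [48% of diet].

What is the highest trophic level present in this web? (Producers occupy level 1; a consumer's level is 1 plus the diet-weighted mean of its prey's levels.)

4

Population B: 1 + 1 = 2
Population C: 1 + 2 = 3
Population D: 1 + (0.33×1 + 0.48×2 + 0.19×3) = 2.86
Population E: 1 + 3 = 4
Population F: 1 + 2.86 = 3.86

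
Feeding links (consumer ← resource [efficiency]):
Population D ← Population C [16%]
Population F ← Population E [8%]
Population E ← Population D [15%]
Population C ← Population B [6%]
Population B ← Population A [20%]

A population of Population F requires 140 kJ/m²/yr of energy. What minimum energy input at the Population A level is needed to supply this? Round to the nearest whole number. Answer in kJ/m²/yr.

6076389 kJ/m²/yr

Cumulative transfer efficiency: 0.2 × 0.06 × 0.16 × 0.15 × 0.08 = 0.00002304
Population A energy = 140 / 0.00002304 = 6076389 kJ/m²/yr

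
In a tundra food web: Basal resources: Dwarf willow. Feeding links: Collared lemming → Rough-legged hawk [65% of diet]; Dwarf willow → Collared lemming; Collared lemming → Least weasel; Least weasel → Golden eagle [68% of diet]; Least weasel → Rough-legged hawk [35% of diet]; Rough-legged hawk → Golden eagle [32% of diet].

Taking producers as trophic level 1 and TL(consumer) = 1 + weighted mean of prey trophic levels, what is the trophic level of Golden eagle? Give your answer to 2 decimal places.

4.11

Collared lemming: 1 + 1 = 2
Least weasel: 1 + 2 = 3
Rough-legged hawk: 1 + (0.35×3 + 0.65×2) = 3.35
Golden eagle: 1 + (0.32×3.35 + 0.68×3) = 4.112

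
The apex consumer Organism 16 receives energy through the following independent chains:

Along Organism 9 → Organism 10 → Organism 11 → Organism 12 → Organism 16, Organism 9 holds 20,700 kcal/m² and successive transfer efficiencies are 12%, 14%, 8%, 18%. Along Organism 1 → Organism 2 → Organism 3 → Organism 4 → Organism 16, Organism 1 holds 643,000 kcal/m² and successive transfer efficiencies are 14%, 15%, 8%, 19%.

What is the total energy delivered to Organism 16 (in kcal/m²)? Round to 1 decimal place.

210.3 kcal/m²

Via Organism 9: 20700 × 0.12 × 0.14 × 0.08 × 0.18 = 5.007744 kcal/m²
Via Organism 1: 643000 × 0.14 × 0.15 × 0.08 × 0.19 = 205.2456 kcal/m²
Total at Organism 16: 5.007744 + 205.2456 = 210.253344 kcal/m²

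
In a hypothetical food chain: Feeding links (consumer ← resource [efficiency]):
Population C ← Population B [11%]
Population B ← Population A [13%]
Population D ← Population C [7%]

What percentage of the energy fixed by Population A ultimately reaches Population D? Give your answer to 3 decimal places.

0.100%

Product of link efficiencies: 0.13 × 0.11 × 0.07 = 0.001001
As a percentage: 0.001001 × 100 = 0.100%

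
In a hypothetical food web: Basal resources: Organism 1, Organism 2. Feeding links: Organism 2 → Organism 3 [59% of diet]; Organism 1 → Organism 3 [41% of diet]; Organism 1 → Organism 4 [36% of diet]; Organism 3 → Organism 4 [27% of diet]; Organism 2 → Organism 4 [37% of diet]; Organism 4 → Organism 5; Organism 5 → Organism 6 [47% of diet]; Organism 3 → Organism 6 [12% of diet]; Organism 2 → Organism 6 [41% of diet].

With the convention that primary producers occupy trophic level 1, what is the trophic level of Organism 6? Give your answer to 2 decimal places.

Organism 3: 1 + (0.59×1 + 0.41×1) = 2
Organism 4: 1 + (0.36×1 + 0.27×2 + 0.37×1) = 2.27
Organism 5: 1 + 2.27 = 3.27
Organism 6: 1 + (0.47×3.27 + 0.12×2 + 0.41×1) = 3.1869

3.19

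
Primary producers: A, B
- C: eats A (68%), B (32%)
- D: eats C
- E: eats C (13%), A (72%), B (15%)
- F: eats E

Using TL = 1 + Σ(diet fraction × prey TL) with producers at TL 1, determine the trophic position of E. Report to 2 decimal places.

2.13

C: 1 + (0.68×1 + 0.32×1) = 2
D: 1 + 2 = 3
E: 1 + (0.13×2 + 0.72×1 + 0.15×1) = 2.13
F: 1 + 2.13 = 3.13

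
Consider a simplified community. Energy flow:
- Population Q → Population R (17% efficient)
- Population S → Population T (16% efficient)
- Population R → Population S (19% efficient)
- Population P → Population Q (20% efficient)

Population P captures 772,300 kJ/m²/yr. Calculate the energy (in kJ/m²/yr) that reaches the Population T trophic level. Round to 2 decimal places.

798.25 kJ/m²/yr

Population Q: 772300 × 0.2 = 154460 kJ/m²/yr
Population R: 154460 × 0.17 = 26258.2 kJ/m²/yr
Population S: 26258.2 × 0.19 = 4989.058 kJ/m²/yr
Population T: 4989.058 × 0.16 = 798.24928 kJ/m²/yr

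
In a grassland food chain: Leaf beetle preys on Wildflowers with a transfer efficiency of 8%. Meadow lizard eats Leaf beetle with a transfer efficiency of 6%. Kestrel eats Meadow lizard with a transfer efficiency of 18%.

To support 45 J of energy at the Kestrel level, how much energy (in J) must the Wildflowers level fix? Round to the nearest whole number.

52083 J

Cumulative transfer efficiency: 0.08 × 0.06 × 0.18 = 0.000864
Wildflowers energy = 45 / 0.000864 = 52083 J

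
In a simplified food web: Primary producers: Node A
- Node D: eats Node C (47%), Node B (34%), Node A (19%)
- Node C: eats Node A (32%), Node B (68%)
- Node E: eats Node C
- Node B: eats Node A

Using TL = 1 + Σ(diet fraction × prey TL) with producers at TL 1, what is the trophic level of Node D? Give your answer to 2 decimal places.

Node B: 1 + 1 = 2
Node C: 1 + (0.32×1 + 0.68×2) = 2.68
Node D: 1 + (0.47×2.68 + 0.34×2 + 0.19×1) = 3.1296
Node E: 1 + 2.68 = 3.68

3.13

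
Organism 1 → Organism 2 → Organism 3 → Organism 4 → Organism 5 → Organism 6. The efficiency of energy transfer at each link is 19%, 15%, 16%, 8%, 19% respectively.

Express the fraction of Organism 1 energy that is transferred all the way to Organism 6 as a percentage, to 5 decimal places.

0.00693%

Product of link efficiencies: 0.19 × 0.15 × 0.16 × 0.08 × 0.19 = 0.000069312
As a percentage: 0.000069312 × 100 = 0.00693%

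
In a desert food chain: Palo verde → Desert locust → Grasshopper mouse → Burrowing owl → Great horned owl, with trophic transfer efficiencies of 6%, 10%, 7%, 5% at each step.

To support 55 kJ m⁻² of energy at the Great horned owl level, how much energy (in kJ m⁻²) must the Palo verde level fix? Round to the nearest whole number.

2619048 kJ m⁻²

Cumulative transfer efficiency: 0.06 × 0.1 × 0.07 × 0.05 = 0.000021
Palo verde energy = 55 / 0.000021 = 2619048 kJ m⁻²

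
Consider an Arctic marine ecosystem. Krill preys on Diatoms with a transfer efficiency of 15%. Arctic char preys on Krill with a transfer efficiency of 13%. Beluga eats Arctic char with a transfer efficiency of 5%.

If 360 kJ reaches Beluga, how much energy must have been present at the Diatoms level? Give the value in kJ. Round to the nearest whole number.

369231 kJ

Cumulative transfer efficiency: 0.15 × 0.13 × 0.05 = 0.000975
Diatoms energy = 360 / 0.000975 = 369231 kJ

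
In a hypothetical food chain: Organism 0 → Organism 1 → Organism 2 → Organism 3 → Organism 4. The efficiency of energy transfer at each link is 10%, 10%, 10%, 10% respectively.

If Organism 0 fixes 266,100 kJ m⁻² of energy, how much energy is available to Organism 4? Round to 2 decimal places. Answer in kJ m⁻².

Organism 1: 266100 × 0.1 = 26610 kJ m⁻²
Organism 2: 26610 × 0.1 = 2661 kJ m⁻²
Organism 3: 2661 × 0.1 = 266.1 kJ m⁻²
Organism 4: 266.1 × 0.1 = 26.61 kJ m⁻²

26.61 kJ m⁻²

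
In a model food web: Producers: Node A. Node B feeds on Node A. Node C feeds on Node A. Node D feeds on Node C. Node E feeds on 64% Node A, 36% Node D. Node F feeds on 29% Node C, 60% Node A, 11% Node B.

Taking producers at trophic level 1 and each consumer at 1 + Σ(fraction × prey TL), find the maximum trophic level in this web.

3

Node B: 1 + 1 = 2
Node C: 1 + 1 = 2
Node D: 1 + 2 = 3
Node E: 1 + (0.64×1 + 0.36×3) = 2.72
Node F: 1 + (0.29×2 + 0.6×1 + 0.11×2) = 2.4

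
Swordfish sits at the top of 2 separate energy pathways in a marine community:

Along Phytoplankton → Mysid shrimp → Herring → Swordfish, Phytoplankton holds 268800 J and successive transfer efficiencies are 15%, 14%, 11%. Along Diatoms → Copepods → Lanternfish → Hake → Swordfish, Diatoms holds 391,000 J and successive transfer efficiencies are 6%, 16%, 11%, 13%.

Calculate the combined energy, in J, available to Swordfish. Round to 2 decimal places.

Via Phytoplankton: 268800 × 0.15 × 0.14 × 0.11 = 620.928 J
Via Diatoms: 391000 × 0.06 × 0.16 × 0.11 × 0.13 = 53.67648 J
Total at Swordfish: 620.928 + 53.67648 = 674.60448 J

674.60 J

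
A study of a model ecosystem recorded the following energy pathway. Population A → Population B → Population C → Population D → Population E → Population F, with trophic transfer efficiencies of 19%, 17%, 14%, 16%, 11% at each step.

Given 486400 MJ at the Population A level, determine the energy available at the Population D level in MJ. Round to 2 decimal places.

Population B: 486400 × 0.19 = 92416 MJ
Population C: 92416 × 0.17 = 15710.72 MJ
Population D: 15710.72 × 0.14 = 2199.5008 MJ

2199.50 MJ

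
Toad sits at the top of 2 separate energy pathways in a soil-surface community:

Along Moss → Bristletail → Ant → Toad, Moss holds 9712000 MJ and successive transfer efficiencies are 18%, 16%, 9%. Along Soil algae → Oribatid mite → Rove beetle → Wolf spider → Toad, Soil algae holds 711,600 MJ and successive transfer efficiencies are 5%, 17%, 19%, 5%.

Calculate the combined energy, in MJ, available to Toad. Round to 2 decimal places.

Via Moss: 9712000 × 0.18 × 0.16 × 0.09 = 25173.504 MJ
Via Soil algae: 711600 × 0.05 × 0.17 × 0.19 × 0.05 = 57.4617 MJ
Total at Toad: 25173.504 + 57.4617 = 25230.9657 MJ

25230.97 MJ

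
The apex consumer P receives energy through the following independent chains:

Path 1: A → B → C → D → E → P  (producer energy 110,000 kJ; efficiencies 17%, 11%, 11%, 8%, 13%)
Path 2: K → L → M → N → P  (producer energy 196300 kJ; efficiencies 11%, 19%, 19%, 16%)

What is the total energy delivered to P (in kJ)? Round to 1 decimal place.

Path 1: 110000 × 0.17 × 0.11 × 0.11 × 0.08 × 0.13 = 2.353208 kJ
Path 2: 196300 × 0.11 × 0.19 × 0.19 × 0.16 = 124.721168 kJ
Total at P: 2.353208 + 124.721168 = 127.074376 kJ

127.1 kJ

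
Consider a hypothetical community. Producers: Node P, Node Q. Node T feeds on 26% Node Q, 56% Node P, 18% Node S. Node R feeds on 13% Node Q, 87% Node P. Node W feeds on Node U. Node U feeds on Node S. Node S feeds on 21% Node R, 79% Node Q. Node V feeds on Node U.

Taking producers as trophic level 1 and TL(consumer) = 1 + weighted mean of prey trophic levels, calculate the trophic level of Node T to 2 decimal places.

Node R: 1 + (0.13×1 + 0.87×1) = 2
Node S: 1 + (0.21×2 + 0.79×1) = 2.21
Node T: 1 + (0.26×1 + 0.56×1 + 0.18×2.21) = 2.2178
Node U: 1 + 2.21 = 3.21
Node V: 1 + 3.21 = 4.21
Node W: 1 + 3.21 = 4.21

2.22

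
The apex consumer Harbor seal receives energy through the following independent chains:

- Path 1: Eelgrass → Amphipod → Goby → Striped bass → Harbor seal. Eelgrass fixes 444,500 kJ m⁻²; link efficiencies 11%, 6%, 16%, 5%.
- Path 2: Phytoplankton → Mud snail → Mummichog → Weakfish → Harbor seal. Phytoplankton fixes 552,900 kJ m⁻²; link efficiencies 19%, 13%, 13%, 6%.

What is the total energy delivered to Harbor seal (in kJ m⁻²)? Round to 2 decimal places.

129.99 kJ m⁻²

Path 1: 444500 × 0.11 × 0.06 × 0.16 × 0.05 = 23.4696 kJ m⁻²
Path 2: 552900 × 0.19 × 0.13 × 0.13 × 0.06 = 106.521714 kJ m⁻²
Total at Harbor seal: 23.4696 + 106.521714 = 129.991314 kJ m⁻²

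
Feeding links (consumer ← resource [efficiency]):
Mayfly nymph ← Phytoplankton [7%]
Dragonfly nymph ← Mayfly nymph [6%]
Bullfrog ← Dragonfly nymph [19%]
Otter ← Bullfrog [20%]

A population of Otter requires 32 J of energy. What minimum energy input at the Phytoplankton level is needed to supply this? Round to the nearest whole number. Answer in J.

200501 J

Cumulative transfer efficiency: 0.07 × 0.06 × 0.19 × 0.2 = 0.0001596
Phytoplankton energy = 32 / 0.0001596 = 200501 J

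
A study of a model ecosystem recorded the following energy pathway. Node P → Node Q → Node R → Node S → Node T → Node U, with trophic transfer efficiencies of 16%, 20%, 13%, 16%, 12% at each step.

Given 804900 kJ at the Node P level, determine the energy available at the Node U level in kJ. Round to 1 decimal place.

Node Q: 804900 × 0.16 = 128784 kJ
Node R: 128784 × 0.2 = 25756.8 kJ
Node S: 25756.8 × 0.13 = 3348.384 kJ
Node T: 3348.384 × 0.16 = 535.74144 kJ
Node U: 535.74144 × 0.12 = 64.2889728 kJ

64.3 kJ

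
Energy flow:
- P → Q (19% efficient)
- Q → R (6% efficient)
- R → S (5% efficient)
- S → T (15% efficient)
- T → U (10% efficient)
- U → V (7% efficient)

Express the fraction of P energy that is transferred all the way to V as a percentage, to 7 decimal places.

0.0000599%

Product of link efficiencies: 0.19 × 0.06 × 0.05 × 0.15 × 0.1 × 0.07 = 0.0000005985
As a percentage: 0.0000005985 × 100 = 0.0000599%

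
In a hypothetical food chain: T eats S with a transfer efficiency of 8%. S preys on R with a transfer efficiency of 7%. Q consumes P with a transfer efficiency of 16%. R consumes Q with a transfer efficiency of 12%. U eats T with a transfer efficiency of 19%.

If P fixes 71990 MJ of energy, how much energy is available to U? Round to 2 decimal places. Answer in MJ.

1.47 MJ

Q: 71990 × 0.16 = 11518.4 MJ
R: 11518.4 × 0.12 = 1382.208 MJ
S: 1382.208 × 0.07 = 96.75456 MJ
T: 96.75456 × 0.08 = 7.7403648 MJ
U: 7.7403648 × 0.19 = 1.470669312 MJ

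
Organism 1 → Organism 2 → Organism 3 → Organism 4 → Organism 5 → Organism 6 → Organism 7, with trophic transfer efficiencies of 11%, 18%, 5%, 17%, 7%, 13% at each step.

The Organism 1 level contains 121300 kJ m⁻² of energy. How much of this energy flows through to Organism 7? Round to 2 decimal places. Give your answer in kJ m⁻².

Organism 2: 121300 × 0.11 = 13343 kJ m⁻²
Organism 3: 13343 × 0.18 = 2401.74 kJ m⁻²
Organism 4: 2401.74 × 0.05 = 120.087 kJ m⁻²
Organism 5: 120.087 × 0.17 = 20.41479 kJ m⁻²
Organism 6: 20.41479 × 0.07 = 1.4290353 kJ m⁻²
Organism 7: 1.4290353 × 0.13 = 0.185774589 kJ m⁻²

0.19 kJ m⁻²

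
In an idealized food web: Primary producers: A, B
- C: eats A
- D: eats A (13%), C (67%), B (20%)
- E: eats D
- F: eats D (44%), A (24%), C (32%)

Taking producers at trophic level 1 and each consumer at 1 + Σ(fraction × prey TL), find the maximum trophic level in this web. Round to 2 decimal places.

C: 1 + 1 = 2
D: 1 + (0.13×1 + 0.67×2 + 0.2×1) = 2.67
E: 1 + 2.67 = 3.67
F: 1 + (0.44×2.67 + 0.24×1 + 0.32×2) = 3.0548

3.67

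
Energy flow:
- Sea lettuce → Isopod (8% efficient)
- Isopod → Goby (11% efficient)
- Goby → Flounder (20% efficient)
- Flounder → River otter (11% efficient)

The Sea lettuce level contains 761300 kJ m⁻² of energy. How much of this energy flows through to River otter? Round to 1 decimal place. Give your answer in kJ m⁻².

Isopod: 761300 × 0.08 = 60904 kJ m⁻²
Goby: 60904 × 0.11 = 6699.44 kJ m⁻²
Flounder: 6699.44 × 0.2 = 1339.888 kJ m⁻²
River otter: 1339.888 × 0.11 = 147.38768 kJ m⁻²

147.4 kJ m⁻²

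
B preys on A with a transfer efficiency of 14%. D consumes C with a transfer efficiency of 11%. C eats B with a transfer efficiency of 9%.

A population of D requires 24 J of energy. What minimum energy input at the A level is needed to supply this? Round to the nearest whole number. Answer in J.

Cumulative transfer efficiency: 0.14 × 0.09 × 0.11 = 0.001386
A energy = 24 / 0.001386 = 17316 J

17316 J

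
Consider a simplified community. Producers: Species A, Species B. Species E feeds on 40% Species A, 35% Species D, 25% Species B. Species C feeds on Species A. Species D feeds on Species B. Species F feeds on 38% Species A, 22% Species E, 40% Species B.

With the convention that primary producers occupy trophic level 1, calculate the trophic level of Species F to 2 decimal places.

Species C: 1 + 1 = 2
Species D: 1 + 1 = 2
Species E: 1 + (0.4×1 + 0.35×2 + 0.25×1) = 2.35
Species F: 1 + (0.38×1 + 0.22×2.35 + 0.4×1) = 2.297

2.30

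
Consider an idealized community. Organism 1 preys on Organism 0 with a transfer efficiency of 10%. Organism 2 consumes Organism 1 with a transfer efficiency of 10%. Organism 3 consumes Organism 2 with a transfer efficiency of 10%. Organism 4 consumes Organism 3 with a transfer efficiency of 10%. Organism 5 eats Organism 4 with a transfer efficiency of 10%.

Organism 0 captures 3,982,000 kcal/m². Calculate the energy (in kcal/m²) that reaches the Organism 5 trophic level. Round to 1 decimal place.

39.8 kcal/m²

Organism 1: 3982000 × 0.1 = 398200 kcal/m²
Organism 2: 398200 × 0.1 = 39820 kcal/m²
Organism 3: 39820 × 0.1 = 3982 kcal/m²
Organism 4: 3982 × 0.1 = 398.2 kcal/m²
Organism 5: 398.2 × 0.1 = 39.82 kcal/m²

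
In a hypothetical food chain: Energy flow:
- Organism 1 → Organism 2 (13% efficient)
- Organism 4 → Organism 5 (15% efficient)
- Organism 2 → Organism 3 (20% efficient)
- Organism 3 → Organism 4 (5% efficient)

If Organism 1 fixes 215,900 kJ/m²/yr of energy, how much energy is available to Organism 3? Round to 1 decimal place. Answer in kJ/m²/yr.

5613.4 kJ/m²/yr

Organism 2: 215900 × 0.13 = 28067 kJ/m²/yr
Organism 3: 28067 × 0.2 = 5613.4 kJ/m²/yr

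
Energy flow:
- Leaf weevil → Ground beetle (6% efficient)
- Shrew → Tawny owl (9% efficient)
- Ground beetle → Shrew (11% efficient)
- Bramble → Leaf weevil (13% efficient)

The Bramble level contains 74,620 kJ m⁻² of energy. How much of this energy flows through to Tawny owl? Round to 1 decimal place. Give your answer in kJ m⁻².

5.8 kJ m⁻²

Leaf weevil: 74620 × 0.13 = 9700.6 kJ m⁻²
Ground beetle: 9700.6 × 0.06 = 582.036 kJ m⁻²
Shrew: 582.036 × 0.11 = 64.02396 kJ m⁻²
Tawny owl: 64.02396 × 0.09 = 5.7621564 kJ m⁻²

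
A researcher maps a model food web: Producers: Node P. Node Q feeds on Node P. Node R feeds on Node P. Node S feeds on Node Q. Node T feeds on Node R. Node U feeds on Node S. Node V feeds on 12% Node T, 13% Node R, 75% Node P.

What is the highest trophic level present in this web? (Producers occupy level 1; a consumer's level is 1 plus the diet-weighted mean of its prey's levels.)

4

Node Q: 1 + 1 = 2
Node R: 1 + 1 = 2
Node S: 1 + 2 = 3
Node T: 1 + 2 = 3
Node U: 1 + 3 = 4
Node V: 1 + (0.12×3 + 0.13×2 + 0.75×1) = 2.37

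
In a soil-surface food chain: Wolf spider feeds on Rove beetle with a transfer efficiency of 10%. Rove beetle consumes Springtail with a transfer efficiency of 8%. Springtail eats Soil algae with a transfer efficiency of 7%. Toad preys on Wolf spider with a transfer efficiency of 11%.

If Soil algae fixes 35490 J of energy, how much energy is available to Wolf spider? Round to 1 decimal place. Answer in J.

Springtail: 35490 × 0.07 = 2484.3 J
Rove beetle: 2484.3 × 0.08 = 198.744 J
Wolf spider: 198.744 × 0.1 = 19.8744 J

19.9 J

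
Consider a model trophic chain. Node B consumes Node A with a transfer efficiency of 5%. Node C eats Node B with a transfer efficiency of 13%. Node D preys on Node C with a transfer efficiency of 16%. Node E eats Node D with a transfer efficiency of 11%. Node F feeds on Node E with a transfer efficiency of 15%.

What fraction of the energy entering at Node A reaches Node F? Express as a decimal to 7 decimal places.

Product of link efficiencies: 0.05 × 0.13 × 0.16 × 0.11 × 0.15 = 0.00001716

0.0000172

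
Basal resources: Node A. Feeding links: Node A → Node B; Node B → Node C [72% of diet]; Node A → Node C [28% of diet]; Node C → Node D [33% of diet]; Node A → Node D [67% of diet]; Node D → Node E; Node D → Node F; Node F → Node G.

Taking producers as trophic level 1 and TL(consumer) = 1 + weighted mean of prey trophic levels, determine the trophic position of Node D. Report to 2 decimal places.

Node B: 1 + 1 = 2
Node C: 1 + (0.72×2 + 0.28×1) = 2.72
Node D: 1 + (0.33×2.72 + 0.67×1) = 2.5676
Node E: 1 + 2.5676 = 3.5676
Node F: 1 + 2.5676 = 3.5676
Node G: 1 + 3.5676 = 4.5676

2.57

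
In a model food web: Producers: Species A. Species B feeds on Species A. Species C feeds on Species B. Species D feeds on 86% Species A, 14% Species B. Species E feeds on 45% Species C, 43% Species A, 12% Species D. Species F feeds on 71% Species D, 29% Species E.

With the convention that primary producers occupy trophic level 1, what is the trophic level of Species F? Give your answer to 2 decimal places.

3.40

Species B: 1 + 1 = 2
Species C: 1 + 2 = 3
Species D: 1 + (0.86×1 + 0.14×2) = 2.14
Species E: 1 + (0.45×3 + 0.43×1 + 0.12×2.14) = 3.0368
Species F: 1 + (0.71×2.14 + 0.29×3.0368) = 3.400072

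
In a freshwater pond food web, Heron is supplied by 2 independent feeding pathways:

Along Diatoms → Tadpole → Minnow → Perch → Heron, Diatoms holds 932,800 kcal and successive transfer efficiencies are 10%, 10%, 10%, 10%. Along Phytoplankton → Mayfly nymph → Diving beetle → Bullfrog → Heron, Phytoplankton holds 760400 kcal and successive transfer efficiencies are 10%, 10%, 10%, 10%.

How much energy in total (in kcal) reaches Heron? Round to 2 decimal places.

Via Diatoms: 932800 × 0.1 × 0.1 × 0.1 × 0.1 = 93.28 kcal
Via Phytoplankton: 760400 × 0.1 × 0.1 × 0.1 × 0.1 = 76.04 kcal
Total at Heron: 93.28 + 76.04 = 169.32 kcal

169.32 kcal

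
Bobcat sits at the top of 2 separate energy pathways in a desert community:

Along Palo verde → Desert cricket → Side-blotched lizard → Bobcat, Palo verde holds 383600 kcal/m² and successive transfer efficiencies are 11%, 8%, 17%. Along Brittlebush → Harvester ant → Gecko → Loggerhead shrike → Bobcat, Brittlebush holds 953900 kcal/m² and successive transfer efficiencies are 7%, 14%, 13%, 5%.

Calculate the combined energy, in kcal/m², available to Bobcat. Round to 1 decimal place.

634.6 kcal/m²

Via Palo verde: 383600 × 0.11 × 0.08 × 0.17 = 573.8656 kcal/m²
Via Brittlebush: 953900 × 0.07 × 0.14 × 0.13 × 0.05 = 60.76343 kcal/m²
Total at Bobcat: 573.8656 + 60.76343 = 634.62903 kcal/m²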